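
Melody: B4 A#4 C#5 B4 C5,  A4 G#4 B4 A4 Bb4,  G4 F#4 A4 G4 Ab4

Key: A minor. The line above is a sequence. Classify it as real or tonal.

real

Each cell has the same semitone pattern (-1, 3, -2, 1) — intervals are preserved exactly.
And A#4 lies outside A minor, so the sequence is real rather than tonal.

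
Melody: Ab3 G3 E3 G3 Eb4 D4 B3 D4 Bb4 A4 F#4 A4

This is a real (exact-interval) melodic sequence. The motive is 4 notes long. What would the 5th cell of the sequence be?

With a 4-note motive the entries are Ab3, Eb4, Bb4, each up a 5th from the previous.
Carrying on: F5 → C6.
So cell 5 is C6 B5 G#5 B5.

C6 B5 G#5 B5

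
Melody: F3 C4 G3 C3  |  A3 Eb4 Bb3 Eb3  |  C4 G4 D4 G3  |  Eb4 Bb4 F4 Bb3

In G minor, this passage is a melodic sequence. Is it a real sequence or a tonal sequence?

Every note is diatonic to G minor.
Cell 1 has +7 semitones from note 1 to 2, but cell 2 has +6 — the interval quality changes while the contour stays the same, which is the hallmark of a tonal sequence.

tonal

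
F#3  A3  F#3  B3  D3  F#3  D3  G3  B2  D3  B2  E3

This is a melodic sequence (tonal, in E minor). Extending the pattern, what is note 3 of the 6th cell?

Grouping in 4s, the 3rd note of each cell is F#3, D3, B2.
Extending down a 3rd: G2 → E2 → C2.

C2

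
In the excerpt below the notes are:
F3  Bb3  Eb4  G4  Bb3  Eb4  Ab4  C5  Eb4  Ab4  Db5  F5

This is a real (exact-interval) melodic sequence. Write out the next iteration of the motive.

Unit = 4 notes; the statements start on F3, Bb3, Eb4, moving up a 4th each time.
Statement 4 starts on Ab4 and keeps the same exact contour: Ab4 Db5 Gb5 Bb5.

Ab4 Db5 Gb5 Bb5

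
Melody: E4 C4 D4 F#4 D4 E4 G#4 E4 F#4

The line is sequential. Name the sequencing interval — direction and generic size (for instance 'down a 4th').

The 3-note cells begin on E4, F#4, G#4 — each up a 2nd from the last.
E4 to F#4 is up a 2nd.

up a 2nd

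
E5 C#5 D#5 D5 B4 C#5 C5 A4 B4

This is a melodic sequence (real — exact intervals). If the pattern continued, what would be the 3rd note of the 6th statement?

With 3-note cells, note 3 of each statement runs D#5, C#5, B4.
Carrying that down a 2nd forward: A4 → G4 → F4.

F4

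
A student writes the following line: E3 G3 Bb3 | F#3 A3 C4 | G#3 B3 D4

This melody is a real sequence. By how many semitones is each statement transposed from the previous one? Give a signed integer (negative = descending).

With a 3-note motive the entries are E3, F#3, G#3, each up a 2nd from the previous.
E3 to F#3 spans +2 semitones.

2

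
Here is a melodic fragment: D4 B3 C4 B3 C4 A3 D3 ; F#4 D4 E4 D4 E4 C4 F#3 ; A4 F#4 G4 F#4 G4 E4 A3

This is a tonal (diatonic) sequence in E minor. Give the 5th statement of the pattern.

Taking 7-note groups, the heads are D4, F#4, A4: the pattern moves up a 3rd.
Extending up a 3rd: C5 → E5.
Statement 5 starts on E5 and keeps the same diatonic contour: E5 C5 D5 C5 D5 B4 E4.

E5 C5 D5 C5 D5 B4 E4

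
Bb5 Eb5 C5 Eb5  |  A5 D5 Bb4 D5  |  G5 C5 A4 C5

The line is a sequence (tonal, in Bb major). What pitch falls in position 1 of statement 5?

Eb5

The unit is 4 notes. Position-1 pitches of the 3 shown cells: Bb5, A5, G5.
Carrying that down a 2nd forward: F5 → Eb5.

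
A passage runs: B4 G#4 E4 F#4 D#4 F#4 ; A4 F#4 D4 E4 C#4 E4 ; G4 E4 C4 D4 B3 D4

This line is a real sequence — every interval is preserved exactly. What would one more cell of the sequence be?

F4 D4 Bb3 C4 A3 C4

The 6-note cells begin on B4, A4, G4 — each down a 2nd from the last.
Statement 4 starts on F4 and keeps the same exact contour: F4 D4 Bb3 C4 A3 C4.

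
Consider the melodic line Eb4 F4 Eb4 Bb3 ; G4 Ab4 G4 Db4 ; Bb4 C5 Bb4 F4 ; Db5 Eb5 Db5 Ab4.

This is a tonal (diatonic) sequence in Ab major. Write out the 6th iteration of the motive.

Ab5 Bb5 Ab5 Eb5

Taking 4-note groups, the heads are Eb4, G4, Bb4, Db5: the pattern moves up a 3rd.
Extending up a 3rd: F5 → Ab5.
From Ab5 the diatonic shape gives Ab5 Bb5 Ab5 Eb5.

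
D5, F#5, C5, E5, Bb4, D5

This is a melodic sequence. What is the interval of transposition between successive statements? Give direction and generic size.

down a 2nd

Unit = 2 notes; the statements start on D5, C5, Bb4, moving down a 2nd each time.
D5 to C5 is down a 2nd.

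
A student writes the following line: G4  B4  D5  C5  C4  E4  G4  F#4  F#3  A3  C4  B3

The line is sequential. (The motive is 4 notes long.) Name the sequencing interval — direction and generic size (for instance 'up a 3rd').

down a 5th

Taking 4-note groups, the heads are G4, C4, F#3: the pattern moves down a 5th.
G4 to C4 is down a 5th.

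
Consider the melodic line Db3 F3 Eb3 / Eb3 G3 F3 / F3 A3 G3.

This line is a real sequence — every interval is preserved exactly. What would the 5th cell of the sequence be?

A3 C#4 B3

The 3-note cells begin on Db3, Eb3, F3 — each up a 2nd from the last.
Continuing the starts: G3 → A3.
Statement 5 starts on A3 and keeps the same exact contour: A3 C#4 B3.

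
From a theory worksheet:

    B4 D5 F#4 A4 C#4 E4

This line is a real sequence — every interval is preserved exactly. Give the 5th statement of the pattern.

D#3 F#3

The 2-note cells begin on B4, F#4, C#4 — each down a 4th from the last.
Carrying on: G#3 → D#3.
From D#3 the exact shape gives D#3 F#3.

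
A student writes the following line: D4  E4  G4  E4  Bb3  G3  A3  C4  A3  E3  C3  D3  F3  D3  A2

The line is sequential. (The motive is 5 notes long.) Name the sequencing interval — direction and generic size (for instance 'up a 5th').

down a 5th

Unit = 5 notes; the statements start on D4, G3, C3, moving down a 5th each time.
From D4 to G3: down a 5th.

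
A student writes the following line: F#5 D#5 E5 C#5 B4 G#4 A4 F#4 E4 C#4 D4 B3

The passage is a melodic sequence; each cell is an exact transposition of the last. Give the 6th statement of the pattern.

Taking 4-note groups, the heads are F#5, B4, E4: the pattern moves down a 5th.
Extending down a 5th: A3 → D3 → G2.
Statement 6 starts on G2 and keeps the same exact contour: G2 E2 F2 D2.

G2 E2 F2 D2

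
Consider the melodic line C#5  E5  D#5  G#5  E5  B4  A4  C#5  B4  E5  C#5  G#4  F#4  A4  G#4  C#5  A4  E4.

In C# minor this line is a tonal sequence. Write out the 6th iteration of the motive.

With a 6-note motive the entries are C#5, A4, F#4, each down a 3rd from the previous.
Extending down a 3rd: D#4 → B3 → G#3.
So cell 6 is G#3 B3 A3 D#4 B3 F#3.

G#3 B3 A3 D#4 B3 F#3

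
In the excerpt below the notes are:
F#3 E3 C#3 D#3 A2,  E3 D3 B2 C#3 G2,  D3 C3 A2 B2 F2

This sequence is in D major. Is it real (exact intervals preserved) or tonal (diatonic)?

Each cell has the same semitone pattern (-2, -3, 2, -6) — intervals are preserved exactly.
And D#3 lies outside D major, so the sequence is real rather than tonal.

real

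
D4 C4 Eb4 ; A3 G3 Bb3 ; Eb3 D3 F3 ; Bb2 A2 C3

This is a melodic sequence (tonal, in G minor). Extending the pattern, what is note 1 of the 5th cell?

F2

With 3-note cells, note 1 of each statement runs D4, A3, Eb3, Bb2.
Each moves down a 4th; the next is F2.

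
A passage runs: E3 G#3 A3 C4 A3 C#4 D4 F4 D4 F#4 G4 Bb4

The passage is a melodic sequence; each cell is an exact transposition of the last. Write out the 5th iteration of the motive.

C5 E5 F5 Ab5

Taking 4-note groups, the heads are E3, A3, D4: the pattern moves up a 4th.
Continuing the starts: G4 → C5.
So cell 5 is C5 E5 F5 Ab5.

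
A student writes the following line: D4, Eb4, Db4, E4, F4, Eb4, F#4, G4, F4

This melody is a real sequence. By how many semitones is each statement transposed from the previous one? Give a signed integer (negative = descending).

2

With a 3-note motive the entries are D4, E4, F#4, each up a 2nd from the previous.
D4 to E4 spans +2 semitones.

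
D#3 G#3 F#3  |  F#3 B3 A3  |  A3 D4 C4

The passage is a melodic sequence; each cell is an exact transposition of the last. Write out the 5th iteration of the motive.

Eb4 Ab4 Gb4

Taking 3-note groups, the heads are D#3, F#3, A3: the pattern moves up a 3rd.
Extending up a 3rd: C4 → Eb4.
Statement 5 starts on Eb4 and keeps the same exact contour: Eb4 Ab4 Gb4.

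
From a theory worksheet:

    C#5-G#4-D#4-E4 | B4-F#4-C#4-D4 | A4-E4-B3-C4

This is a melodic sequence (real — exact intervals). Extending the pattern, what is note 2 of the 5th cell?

Grouping in 4s, the 2nd note of each cell is G#4, F#4, E4.
Each moves down a 2nd. Continuing: D4 → C4.

C4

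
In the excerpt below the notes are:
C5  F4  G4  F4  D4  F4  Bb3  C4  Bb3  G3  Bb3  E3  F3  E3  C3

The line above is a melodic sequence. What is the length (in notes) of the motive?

Try groups of 5 (3 cells in 15 notes):
C5 F4 G4 F4 D4 | F4 Bb3 C4 Bb3 G3 | Bb3 E3 F3 E3 C3
That's a consistent down a 5th shift per cell, and no other grouping gives one.

5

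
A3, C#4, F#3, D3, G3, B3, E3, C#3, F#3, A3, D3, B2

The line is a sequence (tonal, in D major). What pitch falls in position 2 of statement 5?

F#3

The unit is 4 notes. Position-2 pitches of the 3 shown cells: C#4, B3, A3.
Carrying that down a 2nd forward: G3 → F#3.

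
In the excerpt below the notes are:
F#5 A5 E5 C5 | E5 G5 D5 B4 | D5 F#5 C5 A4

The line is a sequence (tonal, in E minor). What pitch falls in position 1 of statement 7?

The unit is 4 notes. Position-1 pitches of the 3 shown cells: F#5, E5, D5.
Carrying that down a 2nd forward: C5 → B4 → A4 → G4.

G4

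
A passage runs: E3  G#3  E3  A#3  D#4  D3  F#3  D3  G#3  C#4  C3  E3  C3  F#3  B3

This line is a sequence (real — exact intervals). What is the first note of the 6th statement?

Gb2

With a 5-note motive the entries are E3, D3, C3, each down a 2nd from the previous.
Extending the heads down a 2nd: Bb2 → Ab2 → Gb2.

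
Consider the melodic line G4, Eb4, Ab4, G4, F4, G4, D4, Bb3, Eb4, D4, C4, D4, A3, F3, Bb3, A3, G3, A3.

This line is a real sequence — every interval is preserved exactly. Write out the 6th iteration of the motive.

F#2 D2 G2 F#2 E2 F#2

Taking 6-note groups, the heads are G4, D4, A3: the pattern moves down a 4th.
Carrying on: E3 → B2 → F#2.
Statement 6 starts on F#2 and keeps the same exact contour: F#2 D2 G2 F#2 E2 F#2.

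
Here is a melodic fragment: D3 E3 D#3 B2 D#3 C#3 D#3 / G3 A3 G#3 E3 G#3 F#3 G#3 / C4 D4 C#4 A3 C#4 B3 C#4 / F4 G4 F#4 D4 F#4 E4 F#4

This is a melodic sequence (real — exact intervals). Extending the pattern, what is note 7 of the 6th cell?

The unit is 7 notes. Position-7 pitches of the 4 shown cells: D#3, G#3, C#4, F#4.
Each moves up a 4th. Continuing: B4 → E5.

E5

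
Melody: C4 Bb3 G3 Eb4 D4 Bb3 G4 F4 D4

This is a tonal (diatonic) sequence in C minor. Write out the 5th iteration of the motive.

With a 3-note motive the entries are C4, Eb4, G4, each up a 3rd from the previous.
Carrying on: Bb4 → D5.
So cell 5 is D5 C5 Ab4.

D5 C5 Ab4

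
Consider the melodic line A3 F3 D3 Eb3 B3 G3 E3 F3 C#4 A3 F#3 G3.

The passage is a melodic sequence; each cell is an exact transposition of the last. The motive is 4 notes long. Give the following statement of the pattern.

D#4 B3 G#3 A3

The 4-note cells begin on A3, B3, C#4 — each up a 2nd from the last.
From D#4 the exact shape gives D#4 B3 G#3 A3.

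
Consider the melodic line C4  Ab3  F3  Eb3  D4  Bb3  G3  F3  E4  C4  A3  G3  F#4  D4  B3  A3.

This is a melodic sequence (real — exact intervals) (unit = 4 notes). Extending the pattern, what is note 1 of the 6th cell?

The unit is 4 notes. Position-1 pitches of the 4 shown cells: C4, D4, E4, F#4.
Carrying that up a 2nd forward: G#4 → A#4.

A#4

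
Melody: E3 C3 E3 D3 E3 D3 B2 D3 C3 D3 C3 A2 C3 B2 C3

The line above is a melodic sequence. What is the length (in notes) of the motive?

15 notes total. Splitting into 3 groups of 5:
E3 C3 E3 D3 E3 | D3 B2 D3 C3 D3 | C3 A2 C3 B2 C3
That's a consistent down a 2nd shift per cell, and no other grouping gives one.

5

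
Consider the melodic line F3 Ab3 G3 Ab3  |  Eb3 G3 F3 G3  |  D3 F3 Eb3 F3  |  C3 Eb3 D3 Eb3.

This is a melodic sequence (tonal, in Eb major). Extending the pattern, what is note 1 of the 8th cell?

The unit is 4 notes. Position-1 pitches of the 4 shown cells: F3, Eb3, D3, C3.
Extending down a 2nd: Bb2 → Ab2 → G2 → F2.

F2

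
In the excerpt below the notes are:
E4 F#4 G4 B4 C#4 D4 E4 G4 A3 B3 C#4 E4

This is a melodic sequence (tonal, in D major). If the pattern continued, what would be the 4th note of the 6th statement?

With 4-note cells, note 4 of each statement runs B4, G4, E4.
Each moves down a 3rd. Continuing: C#4 → A3 → F#3.

F#3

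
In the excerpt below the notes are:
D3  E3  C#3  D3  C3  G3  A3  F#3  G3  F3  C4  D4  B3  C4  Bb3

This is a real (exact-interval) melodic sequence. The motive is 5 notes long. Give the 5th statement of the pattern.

Bb4 C5 A4 Bb4 Ab4

The 5-note cells begin on D3, G3, C4 — each up a 4th from the last.
Carrying on: F4 → Bb4.
Statement 5 starts on Bb4 and keeps the same exact contour: Bb4 C5 A4 Bb4 Ab4.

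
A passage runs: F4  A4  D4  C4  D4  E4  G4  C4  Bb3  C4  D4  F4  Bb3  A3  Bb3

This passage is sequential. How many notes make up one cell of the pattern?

There are 15 notes; a 5-note unit gives 3 cells:
F4 A4 D4 C4 D4 | E4 G4 C4 Bb3 C4 | D4 F4 Bb3 A3 Bb3
Each cell is the previous one down a 2nd — so the unit is 5 notes.

5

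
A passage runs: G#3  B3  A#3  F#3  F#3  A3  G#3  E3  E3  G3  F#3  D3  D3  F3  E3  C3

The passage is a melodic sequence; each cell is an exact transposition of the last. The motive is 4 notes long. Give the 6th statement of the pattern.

Bb2 Db3 C3 Ab2

With a 4-note motive the entries are G#3, F#3, E3, D3, each down a 2nd from the previous.
Carrying on: C3 → Bb2.
From Bb2 the exact shape gives Bb2 Db3 C3 Ab2.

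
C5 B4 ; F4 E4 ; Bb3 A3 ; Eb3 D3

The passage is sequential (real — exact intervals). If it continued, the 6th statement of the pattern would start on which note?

Taking 2-note groups, the heads are C5, F4, Bb3, Eb3: the pattern moves down a 5th.
Extending the heads down a 5th: Ab2 → Db2.

Db2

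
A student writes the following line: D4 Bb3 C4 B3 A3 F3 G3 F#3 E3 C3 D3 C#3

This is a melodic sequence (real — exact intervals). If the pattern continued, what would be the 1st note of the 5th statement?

F#2

Grouping in 4s, the 1st note of each cell is D4, A3, E3.
Extending down a 4th: B2 → F#2.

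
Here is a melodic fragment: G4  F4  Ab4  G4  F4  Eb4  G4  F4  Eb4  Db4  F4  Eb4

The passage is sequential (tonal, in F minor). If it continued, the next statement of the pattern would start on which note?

With a 4-note motive the entries are G4, F4, Eb4, each down a 2nd from the previous.
The next head, down a 2nd from Eb4, is Db4.

Db4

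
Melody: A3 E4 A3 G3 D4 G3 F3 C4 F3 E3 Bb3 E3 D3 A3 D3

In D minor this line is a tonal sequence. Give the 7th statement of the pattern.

The 3-note cells begin on A3, G3, F3, E3, D3 — each down a 2nd from the last.
Carrying on: C3 → Bb2.
So cell 7 is Bb2 F3 Bb2.

Bb2 F3 Bb2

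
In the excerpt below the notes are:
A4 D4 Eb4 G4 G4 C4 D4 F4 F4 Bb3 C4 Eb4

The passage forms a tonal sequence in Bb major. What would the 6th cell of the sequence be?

C4 F3 G3 Bb3

With a 4-note motive the entries are A4, G4, F4, each down a 2nd from the previous.
Continuing the starts: Eb4 → D4 → C4.
From C4 the diatonic shape gives C4 F3 G3 Bb3.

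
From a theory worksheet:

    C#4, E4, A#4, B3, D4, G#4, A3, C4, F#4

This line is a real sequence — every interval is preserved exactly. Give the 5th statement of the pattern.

With a 3-note motive the entries are C#4, B3, A3, each down a 2nd from the previous.
Carrying on: G3 → F3.
Statement 5 starts on F3 and keeps the same exact contour: F3 Ab3 D4.

F3 Ab3 D4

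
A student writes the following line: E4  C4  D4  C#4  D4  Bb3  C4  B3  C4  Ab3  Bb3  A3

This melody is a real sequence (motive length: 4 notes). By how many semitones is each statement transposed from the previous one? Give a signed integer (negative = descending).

Unit = 4 notes; the statements start on E4, D4, C4, moving down a 2nd each time.
E4 to D4 spans -2 semitones.

-2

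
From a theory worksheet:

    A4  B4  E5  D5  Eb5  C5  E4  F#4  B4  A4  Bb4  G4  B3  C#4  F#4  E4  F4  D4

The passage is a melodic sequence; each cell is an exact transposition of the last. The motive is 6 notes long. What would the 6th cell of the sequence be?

Unit = 6 notes; the statements start on A4, E4, B3, moving down a 4th each time.
Continuing the starts: F#3 → C#3 → G#2.
From G#2 the exact shape gives G#2 A#2 D#3 C#3 D3 B2.

G#2 A#2 D#3 C#3 D3 B2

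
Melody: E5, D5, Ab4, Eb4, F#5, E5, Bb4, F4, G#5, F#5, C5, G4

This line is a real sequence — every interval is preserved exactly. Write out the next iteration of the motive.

With a 4-note motive the entries are E5, F#5, G#5, each up a 2nd from the previous.
From A#5 the exact shape gives A#5 G#5 D5 A4.

A#5 G#5 D5 A4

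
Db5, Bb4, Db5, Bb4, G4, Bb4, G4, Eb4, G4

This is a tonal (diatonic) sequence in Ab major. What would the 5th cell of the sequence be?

Taking 3-note groups, the heads are Db5, Bb4, G4: the pattern moves down a 3rd.
Continuing the starts: Eb4 → C4.
Statement 5 starts on C4 and keeps the same diatonic contour: C4 Ab3 C4.

C4 Ab3 C4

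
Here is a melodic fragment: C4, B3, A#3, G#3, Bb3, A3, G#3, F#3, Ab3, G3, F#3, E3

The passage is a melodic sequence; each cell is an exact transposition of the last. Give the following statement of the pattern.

Gb3 F3 E3 D3

Unit = 4 notes; the statements start on C4, Bb3, Ab3, moving down a 2nd each time.
Statement 4 starts on Gb3 and keeps the same exact contour: Gb3 F3 E3 D3.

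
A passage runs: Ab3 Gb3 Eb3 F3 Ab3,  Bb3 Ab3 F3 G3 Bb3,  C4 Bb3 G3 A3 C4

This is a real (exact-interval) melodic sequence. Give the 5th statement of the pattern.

The 5-note cells begin on Ab3, Bb3, C4 — each up a 2nd from the last.
Carrying on: D4 → E4.
From E4 the exact shape gives E4 D4 B3 C#4 E4.

E4 D4 B3 C#4 E4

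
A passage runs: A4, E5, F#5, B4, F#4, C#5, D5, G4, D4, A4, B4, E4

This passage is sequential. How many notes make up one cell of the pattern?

Try groups of 4 (3 cells in 12 notes):
A4 E5 F#5 B4 | F#4 C#5 D5 G4 | D4 A4 B4 E4
Every group is a transposition down a 3rd of the one before; no shorter unit works.

4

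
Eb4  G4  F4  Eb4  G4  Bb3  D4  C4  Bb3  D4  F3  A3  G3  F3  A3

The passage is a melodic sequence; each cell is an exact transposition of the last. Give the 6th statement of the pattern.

With a 5-note motive the entries are Eb4, Bb3, F3, each down a 4th from the previous.
Extending down a 4th: C3 → G2 → D2.
Statement 6 starts on D2 and keeps the same exact contour: D2 F#2 E2 D2 F#2.

D2 F#2 E2 D2 F#2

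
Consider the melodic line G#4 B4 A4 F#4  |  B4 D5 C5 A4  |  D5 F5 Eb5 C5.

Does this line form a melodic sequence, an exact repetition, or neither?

sequence

Each 4-note cell is the previous one transposed up a 3rd.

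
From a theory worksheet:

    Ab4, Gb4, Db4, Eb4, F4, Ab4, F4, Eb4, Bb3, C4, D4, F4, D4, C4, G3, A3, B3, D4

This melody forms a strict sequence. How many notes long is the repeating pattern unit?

18 notes total. Splitting into 3 groups of 6:
Ab4 Gb4 Db4 Eb4 F4 Ab4 | F4 Eb4 Bb3 C4 D4 F4 | D4 C4 G3 A3 B3 D4
Every group is a transposition down a 3rd of the one before; no shorter unit works.

6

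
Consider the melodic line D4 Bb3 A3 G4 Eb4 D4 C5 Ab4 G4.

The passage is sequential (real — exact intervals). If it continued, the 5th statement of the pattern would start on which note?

Bb5

The 3-note cells begin on D4, G4, C5 — each up a 4th from the last.
Continuing: F5 → Bb5. Statement 5 starts on Bb5.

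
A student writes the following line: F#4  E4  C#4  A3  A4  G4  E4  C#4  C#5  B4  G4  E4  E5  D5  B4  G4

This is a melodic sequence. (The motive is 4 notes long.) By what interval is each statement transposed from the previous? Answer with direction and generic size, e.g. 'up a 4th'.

With a 4-note motive the entries are F#4, A4, C#5, E5, each up a 3rd from the previous.
From F#4 to A4: up a 3rd.

up a 3rd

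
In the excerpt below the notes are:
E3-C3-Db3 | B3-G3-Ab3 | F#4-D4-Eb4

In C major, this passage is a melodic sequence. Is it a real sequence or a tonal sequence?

real

Each cell has the same semitone pattern (-4, 1) — intervals are preserved exactly.
And Db3 lies outside C major, so the sequence is real rather than tonal.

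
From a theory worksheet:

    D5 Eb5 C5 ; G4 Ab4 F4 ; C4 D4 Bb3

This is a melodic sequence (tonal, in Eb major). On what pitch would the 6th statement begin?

The 3-note cells begin on D5, G4, C4 — each down a 5th from the last.
Extending the heads down a 5th: F3 → Bb2 → Eb2.

Eb2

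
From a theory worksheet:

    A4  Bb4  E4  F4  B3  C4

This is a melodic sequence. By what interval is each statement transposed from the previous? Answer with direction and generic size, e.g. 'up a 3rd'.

down a 4th

The 2-note cells begin on A4, E4, B3 — each down a 4th from the last.
A4 to E4 is down a 4th.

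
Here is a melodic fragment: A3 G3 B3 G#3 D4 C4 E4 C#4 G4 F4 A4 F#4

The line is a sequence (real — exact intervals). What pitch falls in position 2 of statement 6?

The unit is 4 notes. Position-2 pitches of the 3 shown cells: G3, C4, F4.
Carrying that up a 4th forward: Bb4 → Eb5 → Ab5.

Ab5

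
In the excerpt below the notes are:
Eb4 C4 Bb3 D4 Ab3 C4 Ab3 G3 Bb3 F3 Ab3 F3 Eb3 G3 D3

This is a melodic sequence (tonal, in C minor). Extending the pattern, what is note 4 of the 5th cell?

C3

With 5-note cells, note 4 of each statement runs D4, Bb3, G3.
Extending down a 3rd: Eb3 → C3.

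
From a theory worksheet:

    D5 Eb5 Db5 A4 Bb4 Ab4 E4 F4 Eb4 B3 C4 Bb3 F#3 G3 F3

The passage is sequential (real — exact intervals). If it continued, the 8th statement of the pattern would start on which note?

D#2

Taking 3-note groups, the heads are D5, A4, E4, B3, F#3: the pattern moves down a 4th.
Extending the heads down a 4th: C#3 → G#2 → D#2.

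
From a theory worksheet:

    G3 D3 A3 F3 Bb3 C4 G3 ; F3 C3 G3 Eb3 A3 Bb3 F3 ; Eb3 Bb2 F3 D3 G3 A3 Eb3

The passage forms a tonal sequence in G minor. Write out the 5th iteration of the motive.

C3 G2 D3 Bb2 Eb3 F3 C3

With a 7-note motive the entries are G3, F3, Eb3, each down a 2nd from the previous.
Carrying on: D3 → C3.
Statement 5 starts on C3 and keeps the same diatonic contour: C3 G2 D3 Bb2 Eb3 F3 C3.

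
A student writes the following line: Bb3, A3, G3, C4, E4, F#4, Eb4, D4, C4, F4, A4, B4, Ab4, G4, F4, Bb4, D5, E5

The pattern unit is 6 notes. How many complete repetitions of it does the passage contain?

3

18 notes in groups of 6 gives 18/6 = 3 statements.
Starts: Bb3, Eb4, Ab4 — each up a 4th.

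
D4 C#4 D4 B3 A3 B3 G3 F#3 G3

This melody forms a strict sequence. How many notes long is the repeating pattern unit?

3

Try groups of 3 (3 cells in 9 notes):
D4 C#4 D4 | B3 A3 B3 | G3 F#3 G3
Each cell is the previous one down a 3rd — so the unit is 3 notes.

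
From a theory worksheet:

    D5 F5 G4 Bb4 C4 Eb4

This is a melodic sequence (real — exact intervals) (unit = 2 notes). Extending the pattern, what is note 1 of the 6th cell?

With 2-note cells, note 1 of each statement runs D5, G4, C4.
Extending down a 5th: F3 → Bb2 → Eb2.

Eb2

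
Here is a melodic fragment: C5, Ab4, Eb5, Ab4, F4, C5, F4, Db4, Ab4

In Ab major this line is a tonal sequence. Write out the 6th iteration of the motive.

G3 Eb3 Bb3

The 3-note cells begin on C5, Ab4, F4 — each down a 3rd from the last.
Carrying on: Db4 → Bb3 → G3.
From G3 the diatonic shape gives G3 Eb3 Bb3.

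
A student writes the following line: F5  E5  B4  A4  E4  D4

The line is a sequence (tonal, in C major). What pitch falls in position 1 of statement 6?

G2

Grouping in 2s, the 1st note of each cell is F5, B4, E4.
Carrying that down a 5th forward: A3 → D3 → G2.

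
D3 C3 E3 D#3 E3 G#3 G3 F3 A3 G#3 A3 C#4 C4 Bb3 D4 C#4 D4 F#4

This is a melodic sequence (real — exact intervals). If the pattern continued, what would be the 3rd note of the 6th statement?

F5

The unit is 6 notes. Position-3 pitches of the 3 shown cells: E3, A3, D4.
Carrying that up a 4th forward: G4 → C5 → F5.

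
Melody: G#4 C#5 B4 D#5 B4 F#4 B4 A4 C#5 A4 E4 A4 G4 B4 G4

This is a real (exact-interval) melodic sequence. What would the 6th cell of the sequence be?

Bb3 Eb4 Db4 F4 Db4

Taking 5-note groups, the heads are G#4, F#4, E4: the pattern moves down a 2nd.
Extending down a 2nd: D4 → C4 → Bb3.
So cell 6 is Bb3 Eb4 Db4 F4 Db4.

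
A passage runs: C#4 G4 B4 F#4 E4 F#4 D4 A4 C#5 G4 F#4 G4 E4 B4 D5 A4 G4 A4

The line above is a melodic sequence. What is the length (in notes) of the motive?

18 notes total. Splitting into 3 groups of 6:
C#4 G4 B4 F#4 E4 F#4 | D4 A4 C#5 G4 F#4 G4 | E4 B4 D5 A4 G4 A4
Each cell is the previous one up a 2nd — so the unit is 6 notes.

6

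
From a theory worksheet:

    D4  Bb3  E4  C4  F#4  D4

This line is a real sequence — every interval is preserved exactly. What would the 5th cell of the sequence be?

With a 2-note motive the entries are D4, E4, F#4, each up a 2nd from the previous.
Extending up a 2nd: G#4 → A#4.
From A#4 the exact shape gives A#4 F#4.

A#4 F#4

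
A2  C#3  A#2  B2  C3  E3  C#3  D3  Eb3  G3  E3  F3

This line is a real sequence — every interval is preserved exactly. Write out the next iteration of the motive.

Gb3 Bb3 G3 Ab3

Taking 4-note groups, the heads are A2, C3, Eb3: the pattern moves up a 3rd.
So cell 4 is Gb3 Bb3 G3 Ab3.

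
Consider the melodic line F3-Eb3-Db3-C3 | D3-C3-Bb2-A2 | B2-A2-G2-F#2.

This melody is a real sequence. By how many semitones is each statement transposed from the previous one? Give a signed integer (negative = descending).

-3

With a 4-note motive the entries are F3, D3, B2, each down a 3rd from the previous.
F3 to D3 spans -3 semitones.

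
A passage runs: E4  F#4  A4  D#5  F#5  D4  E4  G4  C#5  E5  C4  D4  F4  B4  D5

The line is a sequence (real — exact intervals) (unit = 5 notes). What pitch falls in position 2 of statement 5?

Bb3

The unit is 5 notes. Position-2 pitches of the 3 shown cells: F#4, E4, D4.
Each moves down a 2nd. Continuing: C4 → Bb3.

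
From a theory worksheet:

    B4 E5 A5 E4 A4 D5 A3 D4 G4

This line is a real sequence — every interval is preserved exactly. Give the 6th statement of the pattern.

The 3-note cells begin on B4, E4, A3 — each down a 5th from the last.
Continuing the starts: D3 → G2 → C2.
From C2 the exact shape gives C2 F2 Bb2.

C2 F2 Bb2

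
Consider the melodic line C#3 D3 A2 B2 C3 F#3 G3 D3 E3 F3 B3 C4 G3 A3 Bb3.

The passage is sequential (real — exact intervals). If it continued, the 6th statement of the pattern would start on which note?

D5

Taking 5-note groups, the heads are C#3, F#3, B3: the pattern moves up a 4th.
Extending the heads up a 4th: E4 → A4 → D5.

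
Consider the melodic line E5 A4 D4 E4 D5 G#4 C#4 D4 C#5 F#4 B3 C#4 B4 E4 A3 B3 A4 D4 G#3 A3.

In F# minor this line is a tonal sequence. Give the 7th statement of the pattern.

F#4 B3 E3 F#3

The 4-note cells begin on E5, D5, C#5, B4, A4 — each down a 2nd from the last.
Continuing the starts: G#4 → F#4.
Statement 7 starts on F#4 and keeps the same diatonic contour: F#4 B3 E3 F#3.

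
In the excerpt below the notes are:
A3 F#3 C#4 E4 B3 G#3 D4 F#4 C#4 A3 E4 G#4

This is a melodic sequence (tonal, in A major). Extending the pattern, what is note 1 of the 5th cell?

E4

Grouping in 4s, the 1st note of each cell is A3, B3, C#4.
Each moves up a 2nd. Continuing: D4 → E4.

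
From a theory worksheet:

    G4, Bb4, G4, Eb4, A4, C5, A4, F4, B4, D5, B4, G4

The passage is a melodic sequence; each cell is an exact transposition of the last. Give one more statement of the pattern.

C#5 E5 C#5 A4

The 4-note cells begin on G4, A4, B4 — each up a 2nd from the last.
From C#5 the exact shape gives C#5 E5 C#5 A4.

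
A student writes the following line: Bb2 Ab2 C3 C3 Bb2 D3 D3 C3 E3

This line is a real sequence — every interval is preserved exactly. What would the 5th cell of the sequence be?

F#3 E3 G#3

The 3-note cells begin on Bb2, C3, D3 — each up a 2nd from the last.
Extending up a 2nd: E3 → F#3.
So cell 5 is F#3 E3 G#3.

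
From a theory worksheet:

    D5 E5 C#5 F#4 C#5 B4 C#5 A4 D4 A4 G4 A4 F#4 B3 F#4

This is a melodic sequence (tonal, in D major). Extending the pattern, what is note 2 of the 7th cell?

Grouping in 5s, the 2nd note of each cell is E5, C#5, A4.
Carrying that down a 3rd forward: F#4 → D4 → B3 → G3.

G3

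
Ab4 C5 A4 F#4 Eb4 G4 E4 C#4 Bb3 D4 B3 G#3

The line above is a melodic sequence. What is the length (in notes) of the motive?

12 notes total. Splitting into 3 groups of 4:
Ab4 C5 A4 F#4 | Eb4 G4 E4 C#4 | Bb3 D4 B3 G#3
Each cell is the previous one down a 4th — so the unit is 4 notes.

4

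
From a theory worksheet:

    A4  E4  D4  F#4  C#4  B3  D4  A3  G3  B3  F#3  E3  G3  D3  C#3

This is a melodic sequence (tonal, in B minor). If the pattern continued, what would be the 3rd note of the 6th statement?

With 3-note cells, note 3 of each statement runs D4, B3, G3, E3, C#3.
Each moves down a 3rd; the next is A2.

A2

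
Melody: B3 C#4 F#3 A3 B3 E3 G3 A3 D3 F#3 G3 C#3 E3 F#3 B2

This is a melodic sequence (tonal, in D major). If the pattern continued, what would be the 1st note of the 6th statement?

Grouping in 3s, the 1st note of each cell is B3, A3, G3, F#3, E3.
One more down a 2nd gives D3.

D3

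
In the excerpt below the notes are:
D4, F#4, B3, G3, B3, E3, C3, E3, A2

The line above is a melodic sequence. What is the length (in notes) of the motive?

There are 9 notes; a 3-note unit gives 3 cells:
D4 F#4 B3 | G3 B3 E3 | C3 E3 A2
Every group is a transposition down a 5th of the one before; no shorter unit works.

3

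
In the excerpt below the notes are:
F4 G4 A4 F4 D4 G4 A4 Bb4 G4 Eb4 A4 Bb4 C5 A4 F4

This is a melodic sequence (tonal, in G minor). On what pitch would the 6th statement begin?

Taking 5-note groups, the heads are F4, G4, A4: the pattern moves up a 2nd.
Extending the heads up a 2nd: Bb4 → C5 → D5.

D5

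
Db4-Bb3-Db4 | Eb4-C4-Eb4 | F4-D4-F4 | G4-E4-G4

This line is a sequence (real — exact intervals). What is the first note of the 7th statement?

The 3-note cells begin on Db4, Eb4, F4, G4 — each up a 2nd from the last.
Extending the heads up a 2nd: A4 → B4 → C#5.

C#5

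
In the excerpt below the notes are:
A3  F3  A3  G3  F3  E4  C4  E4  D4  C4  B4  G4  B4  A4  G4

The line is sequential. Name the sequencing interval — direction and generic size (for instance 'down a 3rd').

With a 5-note motive the entries are A3, E4, B4, each up a 5th from the previous.
From A3 to E4: up a 5th.

up a 5th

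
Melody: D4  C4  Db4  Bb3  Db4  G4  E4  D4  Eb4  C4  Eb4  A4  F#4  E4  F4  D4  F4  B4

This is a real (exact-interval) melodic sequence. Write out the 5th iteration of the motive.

A#4 G#4 A4 F#4 A4 D#5

The 6-note cells begin on D4, E4, F#4 — each up a 2nd from the last.
Extending up a 2nd: G#4 → A#4.
Statement 5 starts on A#4 and keeps the same exact contour: A#4 G#4 A4 F#4 A4 D#5.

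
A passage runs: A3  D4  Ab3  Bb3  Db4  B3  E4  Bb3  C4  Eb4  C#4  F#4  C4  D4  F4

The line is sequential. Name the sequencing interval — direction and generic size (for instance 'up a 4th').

up a 2nd

With a 5-note motive the entries are A3, B3, C#4, each up a 2nd from the previous.
A3 to B3 is up a 2nd.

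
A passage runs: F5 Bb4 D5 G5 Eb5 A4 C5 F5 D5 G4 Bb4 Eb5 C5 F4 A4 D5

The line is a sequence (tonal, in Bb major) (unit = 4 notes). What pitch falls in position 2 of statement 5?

Eb4

Grouping in 4s, the 2nd note of each cell is Bb4, A4, G4, F4.
One more down a 2nd gives Eb4.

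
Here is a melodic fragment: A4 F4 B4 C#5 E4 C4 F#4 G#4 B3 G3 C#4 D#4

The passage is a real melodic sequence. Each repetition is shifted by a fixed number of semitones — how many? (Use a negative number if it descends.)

-5

Taking 4-note groups, the heads are A4, E4, B3: the pattern moves down a 4th.
A4 to E4 spans -5 semitones.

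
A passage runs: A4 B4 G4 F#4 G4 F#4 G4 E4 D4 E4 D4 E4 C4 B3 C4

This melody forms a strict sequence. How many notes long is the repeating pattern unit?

5

Try groups of 5 (3 cells in 15 notes):
A4 B4 G4 F#4 G4 | F#4 G4 E4 D4 E4 | D4 E4 C4 B3 C4
Every group is a transposition down a 3rd of the one before; no shorter unit works.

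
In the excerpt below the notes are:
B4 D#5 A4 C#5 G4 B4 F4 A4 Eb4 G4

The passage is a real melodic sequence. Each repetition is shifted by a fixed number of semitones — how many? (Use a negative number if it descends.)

Taking 2-note groups, the heads are B4, A4, G4, F4, Eb4: the pattern moves down a 2nd.
B4 to A4 spans -2 semitones.

-2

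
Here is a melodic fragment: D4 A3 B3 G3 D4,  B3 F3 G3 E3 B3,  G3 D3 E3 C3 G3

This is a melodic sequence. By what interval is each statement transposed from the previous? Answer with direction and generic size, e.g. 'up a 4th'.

The 5-note cells begin on D4, B3, G3 — each down a 3rd from the last.
From D4 to B3: down a 3rd.

down a 3rd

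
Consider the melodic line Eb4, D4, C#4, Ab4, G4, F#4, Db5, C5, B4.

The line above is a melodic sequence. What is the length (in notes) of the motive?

Try groups of 3 (3 cells in 9 notes):
Eb4 D4 C#4 | Ab4 G4 F#4 | Db5 C5 B4
Each cell is the previous one up a 4th — so the unit is 3 notes.

3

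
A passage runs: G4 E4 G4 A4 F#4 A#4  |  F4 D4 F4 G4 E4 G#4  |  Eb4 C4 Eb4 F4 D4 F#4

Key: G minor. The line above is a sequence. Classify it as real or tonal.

real

Each cell has the same semitone pattern (-3, 3, 2, -3, 4) — intervals are preserved exactly.
And E4 lies outside G minor, so the sequence is real rather than tonal.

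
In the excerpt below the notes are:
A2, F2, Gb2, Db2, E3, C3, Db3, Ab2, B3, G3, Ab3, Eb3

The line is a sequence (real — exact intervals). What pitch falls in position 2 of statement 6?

With 4-note cells, note 2 of each statement runs F2, C3, G3.
Carrying that up a 5th forward: D4 → A4 → E5.

E5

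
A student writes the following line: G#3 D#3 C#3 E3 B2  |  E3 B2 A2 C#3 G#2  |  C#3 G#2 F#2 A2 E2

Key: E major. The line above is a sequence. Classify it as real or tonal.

Every note is diatonic to E major.
Cell 1 has +3 semitones from note 3 to 4, but cell 2 has +4 — the interval quality changes while the contour stays the same, which is the hallmark of a tonal sequence.

tonal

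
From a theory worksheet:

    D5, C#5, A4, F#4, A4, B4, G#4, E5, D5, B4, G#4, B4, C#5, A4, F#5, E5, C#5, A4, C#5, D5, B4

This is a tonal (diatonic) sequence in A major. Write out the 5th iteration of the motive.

A5 G#5 E5 C#5 E5 F#5 D5

Unit = 7 notes; the statements start on D5, E5, F#5, moving up a 2nd each time.
Continuing the starts: G#5 → A5.
Statement 5 starts on A5 and keeps the same diatonic contour: A5 G#5 E5 C#5 E5 F#5 D5.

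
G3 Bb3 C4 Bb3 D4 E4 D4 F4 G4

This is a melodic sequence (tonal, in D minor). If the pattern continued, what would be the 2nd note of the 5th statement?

With 3-note cells, note 2 of each statement runs Bb3, D4, F4.
Extending up a 3rd: A4 → C5.

C5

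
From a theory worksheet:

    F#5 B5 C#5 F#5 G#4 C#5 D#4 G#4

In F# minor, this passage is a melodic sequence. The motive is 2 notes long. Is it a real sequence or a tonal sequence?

Each cell has the same semitone pattern (5,) — intervals are preserved exactly.
And D#4 lies outside F# minor, so the sequence is real rather than tonal.

real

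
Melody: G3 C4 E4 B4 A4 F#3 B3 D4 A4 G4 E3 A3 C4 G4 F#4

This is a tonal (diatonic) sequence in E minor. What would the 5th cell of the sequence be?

The 5-note cells begin on G3, F#3, E3 — each down a 2nd from the last.
Carrying on: D3 → C3.
Statement 5 starts on C3 and keeps the same diatonic contour: C3 F#3 A3 E4 D4.

C3 F#3 A3 E4 D4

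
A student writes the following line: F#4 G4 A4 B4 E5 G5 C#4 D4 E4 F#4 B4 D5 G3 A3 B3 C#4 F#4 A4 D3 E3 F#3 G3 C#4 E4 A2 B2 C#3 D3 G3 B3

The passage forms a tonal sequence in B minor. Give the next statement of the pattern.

The 6-note cells begin on F#4, C#4, G3, D3, A2 — each down a 4th from the last.
So cell 6 is E2 F#2 G2 A2 D3 F#3.

E2 F#2 G2 A2 D3 F#3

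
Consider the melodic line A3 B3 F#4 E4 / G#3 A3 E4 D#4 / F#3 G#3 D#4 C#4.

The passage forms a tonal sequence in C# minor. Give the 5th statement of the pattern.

D#3 E3 B3 A3

Unit = 4 notes; the statements start on A3, G#3, F#3, moving down a 2nd each time.
Carrying on: E3 → D#3.
So cell 5 is D#3 E3 B3 A3.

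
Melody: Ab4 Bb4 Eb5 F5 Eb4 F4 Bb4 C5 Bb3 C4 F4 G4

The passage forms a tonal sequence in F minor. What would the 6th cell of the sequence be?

With a 4-note motive the entries are Ab4, Eb4, Bb3, each down a 4th from the previous.
Extending down a 4th: F3 → C3 → G2.
So cell 6 is G2 Ab2 Db3 Eb3.

G2 Ab2 Db3 Eb3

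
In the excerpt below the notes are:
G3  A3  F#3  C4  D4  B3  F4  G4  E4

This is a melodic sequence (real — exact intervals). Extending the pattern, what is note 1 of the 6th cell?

Grouping in 3s, the 1st note of each cell is G3, C4, F4.
Carrying that up a 4th forward: Bb4 → Eb5 → Ab5.

Ab5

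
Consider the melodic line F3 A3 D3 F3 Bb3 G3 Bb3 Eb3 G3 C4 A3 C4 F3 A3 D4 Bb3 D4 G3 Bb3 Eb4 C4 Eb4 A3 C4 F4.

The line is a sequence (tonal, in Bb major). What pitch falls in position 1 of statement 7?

Grouping in 5s, the 1st note of each cell is F3, G3, A3, Bb3, C4.
Carrying that up a 2nd forward: D4 → Eb4.

Eb4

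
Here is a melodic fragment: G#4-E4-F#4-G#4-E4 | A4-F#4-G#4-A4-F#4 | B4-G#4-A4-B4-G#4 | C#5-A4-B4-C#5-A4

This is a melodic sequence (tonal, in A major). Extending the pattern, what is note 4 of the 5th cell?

Grouping in 5s, the 4th note of each cell is G#4, A4, B4, C#5.
One more up a 2nd gives D5.

D5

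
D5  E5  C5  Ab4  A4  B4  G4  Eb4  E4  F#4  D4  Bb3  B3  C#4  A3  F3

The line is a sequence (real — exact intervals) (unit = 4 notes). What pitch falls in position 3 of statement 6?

B2

The unit is 4 notes. Position-3 pitches of the 4 shown cells: C5, G4, D4, A3.
Each moves down a 4th. Continuing: E3 → B2.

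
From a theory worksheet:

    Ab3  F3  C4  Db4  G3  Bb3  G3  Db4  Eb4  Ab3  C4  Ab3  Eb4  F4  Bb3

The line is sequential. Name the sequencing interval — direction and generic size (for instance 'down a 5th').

up a 2nd

The 5-note cells begin on Ab3, Bb3, C4 — each up a 2nd from the last.
From Ab3 to Bb3: up a 2nd.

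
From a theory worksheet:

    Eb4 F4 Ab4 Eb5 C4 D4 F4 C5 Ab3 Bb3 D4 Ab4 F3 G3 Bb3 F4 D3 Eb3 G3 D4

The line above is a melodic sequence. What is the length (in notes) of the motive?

There are 20 notes; a 4-note unit gives 5 cells:
Eb4 F4 Ab4 Eb5 | C4 D4 F4 C5 | Ab3 Bb3 D4 Ab4 | F3 G3 Bb3 F4 | D3 Eb3 G3 D4
Each cell is the previous one down a 3rd — so the unit is 4 notes.

4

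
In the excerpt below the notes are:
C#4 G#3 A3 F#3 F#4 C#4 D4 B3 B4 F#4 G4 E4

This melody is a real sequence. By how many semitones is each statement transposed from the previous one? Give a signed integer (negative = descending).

With a 4-note motive the entries are C#4, F#4, B4, each up a 4th from the previous.
C#4→F#4 is 66 − 61 = 5 semitones.

5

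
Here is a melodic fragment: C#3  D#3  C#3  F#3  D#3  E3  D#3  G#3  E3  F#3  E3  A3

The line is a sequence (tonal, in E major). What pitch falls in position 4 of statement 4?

B3

The unit is 4 notes. Position-4 pitches of the 3 shown cells: F#3, G#3, A3.
From A3, up a 2nd gives B3.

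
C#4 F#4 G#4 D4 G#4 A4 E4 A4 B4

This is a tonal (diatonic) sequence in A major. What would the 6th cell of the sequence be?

A4 D5 E5

Taking 3-note groups, the heads are C#4, D4, E4: the pattern moves up a 2nd.
Continuing the starts: F#4 → G#4 → A4.
So cell 6 is A4 D5 E5.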